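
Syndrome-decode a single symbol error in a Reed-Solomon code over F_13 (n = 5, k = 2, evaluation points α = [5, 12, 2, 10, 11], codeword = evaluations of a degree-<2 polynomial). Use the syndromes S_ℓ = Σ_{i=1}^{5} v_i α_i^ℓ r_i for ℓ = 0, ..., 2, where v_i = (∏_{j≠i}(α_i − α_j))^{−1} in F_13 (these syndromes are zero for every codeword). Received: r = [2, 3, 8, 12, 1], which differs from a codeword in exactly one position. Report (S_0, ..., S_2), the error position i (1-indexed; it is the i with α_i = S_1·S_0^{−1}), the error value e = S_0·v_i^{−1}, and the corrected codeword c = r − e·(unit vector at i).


S = (6, 12, 11), error at position 3, error magnitude e = 12, c = [2, 3, 9, 12, 1].

Step 1: column multipliers v_i = (∏_{j≠i}(α_i − α_j))^{−1} mod 13.
  i = 1 (α = 5): (5−12)(5−2)(5−10)(5−11) = (−7)·3·(−5)·(−6) = −630 ≡ 7, so v_1 = 7^{−1} = 2 (mod 13).
  i = 2 (α = 12): (12−5)(12−2)(12−10)(12−11) = 7·10·2·1 = 140 ≡ 10, so v_2 = 10^{−1} = 4 (mod 13).
  i = 3 (α = 2): (2−5)(2−12)(2−10)(2−11) = (−3)·(−10)·(−8)·(−9) = 2160 ≡ 2, so v_3 = 2^{−1} = 7 (mod 13).
  i = 4 (α = 10): (10−5)(10−12)(10−2)(10−11) = 5·(−2)·8·(−1) = 80 ≡ 2, so v_4 = 2^{−1} = 7 (mod 13).
  i = 5 (α = 11): (11−5)(11−12)(11−2)(11−10) = 6·(−1)·9·1 = −54 ≡ 11, so v_5 = 11^{−1} = 6 (mod 13).
  v = [2, 4, 7, 7, 6].
Step 2: syndromes of r = [2, 3, 8, 12, 1] (all sums mod 13).
  S_0 = Σ v_i r_i = 2·2 + 4·3 + 7·8 + 7·12 + 6·1 = 162 ≡ 6.
  S_1 = Σ v_i α_i r_i = 2·5·2 + 4·12·3 + 7·2·8 + 7·10·12 + 6·11·1 = 1182 ≡ 12.
  α_i^2 mod 13 = [12, 1, 4, 9, 4].
  S_2 = Σ v_i α_i^2 r_i = 2·12·2 + 4·1·3 + 7·4·8 + 7·9·12 + 6·4·1 = 1064 ≡ 11.
  S = (6, 12, 11) ≠ 0, so r is not a codeword (an error is present).
Step 3: locate the error. For a single error e at position i, S_ℓ = v_i·e·α_i^ℓ, so α_err = S_1/S_0.
  S_0^{−1} = 6^{−1} = 11 (mod 13), so α_err = 12·11 = 132 ≡ 2 = α_3. Error position i = 3.
  Consistency check: S_2/S_1 = 11·12 = 132 ≡ 2 = α_err ✓ (single-error assumption holds).
Step 4: error magnitude e = S_0/v_3 = S_0·∏_{j≠3}(α_3 − α_j) = 6·2 = 12 ≡ 12 (mod 13).
Step 5: correct position 3: c_3 = r_3 − e = 8 − 12 ≡ 9 (mod 13). Hence c = [2, 3, 9, 12, 1].
  Check: interpolating c through the α_i gives m(x) = 5 + 2·x (degree < 2) with m(α_i) = c_i for every i, so c is indeed a codeword.


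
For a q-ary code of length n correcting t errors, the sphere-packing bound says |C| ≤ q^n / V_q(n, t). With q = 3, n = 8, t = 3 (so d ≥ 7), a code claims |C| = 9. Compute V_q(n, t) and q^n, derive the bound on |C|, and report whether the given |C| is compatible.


V_q(n, t) = 577, q^n = 6561, Hamming bound = 11, |C| = 9 ≤ bound (satisfied).

Step 1: Compute V_q(n, t) = Σ_{j=0}^3 C(n, j) (q−1)^j.
  j = 0: C(8,0)·(2)^0 = 1·1 = 1.
  j = 1: C(8,1)·(2)^1 = 8·2 = 16.
  j = 2: C(8,2)·(2)^2 = 28·4 = 112.
  j = 3: C(8,3)·(2)^3 = 56·8 = 448.
  V_q(n, t) = 1 + 16 + 112 + 448 = 577.
Step 2: q^n = 3^8 = 6561.
Step 3: Hamming bound ⌊q^n / V_q(n,t)⌋ = ⌊6561/577⌋ = 11.
Step 4: Compare |C| = 9 to 11: satisfied.
The claimed |C| lies below the Hamming bound.


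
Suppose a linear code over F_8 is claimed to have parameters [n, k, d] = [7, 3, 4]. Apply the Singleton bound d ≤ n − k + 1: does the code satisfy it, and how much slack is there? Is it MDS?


Singleton RHS = n − k + 1 = 5, slack = 1, bound satisfied, not MDS.

Singleton bound: d ≤ n − k + 1.
Here n = 7, k = 3, so n − k + 1 = 5.
Given d = 4, check d ≤ 5: YES.
Slack = (n − k + 1) − d = 1.
The code is NOT MDS (slack = 1 > 0).
Description: the claimed parameters are [7, 3, 4]_8; such a code would be non-MDS.


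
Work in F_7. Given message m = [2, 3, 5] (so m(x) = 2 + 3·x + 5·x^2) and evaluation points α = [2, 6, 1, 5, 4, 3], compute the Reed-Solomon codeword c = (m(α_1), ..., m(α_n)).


c = [0, 4, 3, 2, 3, 0]

Message polynomial: m(x) = 2 + 3·x + 5·x^2 (mod 7).
For each evaluation point α_i, compute m(α_i) mod 7:
  α_1 = 2: Horner steps 5 → 6 → 0, so m(2) = 0.
  α_2 = 6: Horner steps 5 → 5 → 4, so m(6) = 4.
  α_3 = 1: Horner steps 5 → 1 → 3, so m(1) = 3.
  α_4 = 5: Horner steps 5 → 0 → 2, so m(5) = 2.
  α_5 = 4: Horner steps 5 → 2 → 3, so m(4) = 3.
  α_6 = 3: Horner steps 5 → 4 → 0, so m(3) = 0.
Codeword c = [0, 4, 3, 2, 3, 0] ∈ F_7^6.


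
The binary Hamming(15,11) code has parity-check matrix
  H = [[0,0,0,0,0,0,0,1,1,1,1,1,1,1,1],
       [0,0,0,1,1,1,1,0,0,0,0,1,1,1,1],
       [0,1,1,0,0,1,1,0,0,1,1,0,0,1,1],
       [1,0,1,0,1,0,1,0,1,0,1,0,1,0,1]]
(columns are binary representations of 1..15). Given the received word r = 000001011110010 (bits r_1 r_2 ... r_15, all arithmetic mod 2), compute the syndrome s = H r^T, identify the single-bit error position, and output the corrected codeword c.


s = (1, 0, 0, 0)^T, error position = 8, corrected codeword c = 000001001110010

Compute s = H r^T mod 2 one row at a time:
  s_1 = 1 + 1 + 1 + 1 + 0 + 0 + 1 + 0 = 5 ≡ 1 (mod 2).
  s_2 = 0 + 0 + 1 + 0 + 0 + 0 + 1 + 0 = 2 ≡ 0 (mod 2).
  s_3 = 0 + 0 + 1 + 0 + 1 + 1 + 1 + 0 = 4 ≡ 0 (mod 2).
  s_4 = 0 + 0 + 0 + 0 + 1 + 1 + 0 + 0 = 2 ≡ 0 (mod 2).
s = (1, 0, 0, 0)^T — this equals column 8 of H (binary 1000), so error is at position 8.
Correct: flip bit 8 of r = 000001011110010 to get c = 000001001110010.


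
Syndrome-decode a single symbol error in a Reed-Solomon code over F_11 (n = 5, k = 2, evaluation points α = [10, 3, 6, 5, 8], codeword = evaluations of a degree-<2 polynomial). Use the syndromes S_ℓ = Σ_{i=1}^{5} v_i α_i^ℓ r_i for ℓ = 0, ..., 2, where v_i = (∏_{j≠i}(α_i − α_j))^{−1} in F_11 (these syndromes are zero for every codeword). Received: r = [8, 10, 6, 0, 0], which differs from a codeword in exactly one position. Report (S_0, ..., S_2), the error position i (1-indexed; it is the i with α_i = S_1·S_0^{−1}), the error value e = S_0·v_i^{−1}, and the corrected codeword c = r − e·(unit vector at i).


S = (8, 9, 6), error at position 5, error magnitude e = 4, c = [8, 10, 6, 0, 7].

Step 1: column multipliers v_i = (∏_{j≠i}(α_i − α_j))^{−1} mod 11.
  i = 1 (α = 10): (10−3)(10−6)(10−5)(10−8) = 7·4·5·2 = 280 ≡ 5, so v_1 = 5^{−1} = 9 (mod 11).
  i = 2 (α = 3): (3−10)(3−6)(3−5)(3−8) = (−7)·(−3)·(−2)·(−5) = 210 ≡ 1, so v_2 = 1^{−1} = 1 (mod 11).
  i = 3 (α = 6): (6−10)(6−3)(6−5)(6−8) = (−4)·3·1·(−2) = 24 ≡ 2, so v_3 = 2^{−1} = 6 (mod 11).
  i = 4 (α = 5): (5−10)(5−3)(5−6)(5−8) = (−5)·2·(−1)·(−3) = −30 ≡ 3, so v_4 = 3^{−1} = 4 (mod 11).
  i = 5 (α = 8): (8−10)(8−3)(8−6)(8−5) = (−2)·5·2·3 = −60 ≡ 6, so v_5 = 6^{−1} = 2 (mod 11).
  v = [9, 1, 6, 4, 2].
Step 2: syndromes of r = [8, 10, 6, 0, 0] (all sums mod 11).
  S_0 = Σ v_i r_i = 9·8 + 1·10 + 6·6 + 4·0 + 2·0 = 118 ≡ 8.
  S_1 = Σ v_i α_i r_i = 9·10·8 + 1·3·10 + 6·6·6 + 4·5·0 + 2·8·0 = 966 ≡ 9.
  α_i^2 mod 11 = [1, 9, 3, 3, 9].
  S_2 = Σ v_i α_i^2 r_i = 9·1·8 + 1·9·10 + 6·3·6 + 4·3·0 + 2·9·0 = 270 ≡ 6.
  S = (8, 9, 6) ≠ 0, so r is not a codeword (an error is present).
Step 3: locate the error. For a single error e at position i, S_ℓ = v_i·e·α_i^ℓ, so α_err = S_1/S_0.
  S_0^{−1} = 8^{−1} = 7 (mod 11), so α_err = 9·7 = 63 ≡ 8 = α_5. Error position i = 5.
  Consistency check: S_2/S_1 = 6·5 = 30 ≡ 8 = α_err ✓ (single-error assumption holds).
Step 4: error magnitude e = S_0/v_5 = S_0·∏_{j≠5}(α_5 − α_j) = 8·6 = 48 ≡ 4 (mod 11).
Step 5: correct position 5: c_5 = r_5 − e = 0 − 4 ≡ 7 (mod 11). Hence c = [8, 10, 6, 0, 7].
  Check: interpolating c through the α_i gives m(x) = 3 + 6·x (degree < 2) with m(α_i) = c_i for every i, so c is indeed a codeword.


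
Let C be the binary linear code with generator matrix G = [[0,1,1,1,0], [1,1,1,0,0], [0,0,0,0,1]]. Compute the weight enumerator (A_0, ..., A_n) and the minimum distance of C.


Weight distribution: A_0 = 1, A_1 = 1, A_2 = 1, A_3 = 3, A_4 = 2. Minimum distance d = 1.

Enumerate all 2^3 = 8 messages m ∈ F_2^3.
For each, compute codeword c = mG in F_2^5, then tally its weight.
  m = 000 → c = 00000, weight = 0.
  m = 100 → c = 01110, weight = 3.
  m = 010 → c = 11100, weight = 3.
  m = 110 → c = 10010, weight = 2.
  m = 001 → c = 00001, weight = 1.
  m = 101 → c = 01111, weight = 4.
  m = 011 → c = 11101, weight = 4.
  m = 111 → c = 10011, weight = 3.
Tally weights:
  weight 0: 1 codewords.
  weight 1: 1 codewords.
  weight 2: 1 codewords.
  weight 3: 3 codewords.
  weight 4: 2 codewords.
Minimum distance d = smallest w > 0 with A_w > 0 = 1.
Sanity: Σ A_w = 8 = 2^3 = 8 ✓.


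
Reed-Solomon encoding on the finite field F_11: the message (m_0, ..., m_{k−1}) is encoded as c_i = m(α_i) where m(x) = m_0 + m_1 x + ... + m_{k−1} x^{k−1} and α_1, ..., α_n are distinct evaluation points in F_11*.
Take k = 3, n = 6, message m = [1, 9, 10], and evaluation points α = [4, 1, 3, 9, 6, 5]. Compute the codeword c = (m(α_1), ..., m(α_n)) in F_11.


c = [10, 9, 8, 1, 8, 10]

Message polynomial: m(x) = 1 + 9·x + 10·x^2 (mod 11).
For each evaluation point α_i, compute m(α_i) mod 11:
  α_1 = 4: Horner steps 10 → 5 → 10, so m(4) = 10.
  α_2 = 1: Horner steps 10 → 8 → 9, so m(1) = 9.
  α_3 = 3: Horner steps 10 → 6 → 8, so m(3) = 8.
  α_4 = 9: Horner steps 10 → 0 → 1, so m(9) = 1.
  α_5 = 6: Horner steps 10 → 3 → 8, so m(6) = 8.
  α_6 = 5: Horner steps 10 → 4 → 10, so m(5) = 10.
Codeword c = [10, 9, 8, 1, 8, 10] ∈ F_11^6.


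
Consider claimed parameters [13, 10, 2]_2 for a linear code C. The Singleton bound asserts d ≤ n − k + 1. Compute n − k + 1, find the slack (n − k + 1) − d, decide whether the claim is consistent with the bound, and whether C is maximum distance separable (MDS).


Singleton RHS = n − k + 1 = 4, slack = 2, bound satisfied, not MDS.

Singleton bound: d ≤ n − k + 1.
Here n = 13, k = 10, so n − k + 1 = 4.
Given d = 2, check d ≤ 4: YES.
Slack = (n − k + 1) − d = 2.
The code is NOT MDS (slack = 2 > 0).
Description: the claimed parameters are [13, 10, 2]_2; such a code would be non-MDS.


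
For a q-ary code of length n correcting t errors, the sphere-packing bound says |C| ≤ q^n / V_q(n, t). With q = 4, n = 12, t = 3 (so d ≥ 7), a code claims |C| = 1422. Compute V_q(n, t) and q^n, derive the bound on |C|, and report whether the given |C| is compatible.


V_q(n, t) = 6571, q^n = 16777216, Hamming bound = 2553, |C| = 1422 ≤ bound (satisfied).

Step 1: Compute V_q(n, t) = Σ_{j=0}^3 C(n, j) (q−1)^j.
  j = 0: C(12,0)·(3)^0 = 1·1 = 1.
  j = 1: C(12,1)·(3)^1 = 12·3 = 36.
  j = 2: C(12,2)·(3)^2 = 66·9 = 594.
  j = 3: C(12,3)·(3)^3 = 220·27 = 5940.
  V_q(n, t) = 1 + 36 + 594 + 5940 = 6571.
Step 2: q^n = 4^12 = 16777216.
Step 3: Hamming bound ⌊q^n / V_q(n,t)⌋ = ⌊16777216/6571⌋ = 2553.
Step 4: Compare |C| = 1422 to 2553: satisfied.
The claimed |C| lies below the Hamming bound.


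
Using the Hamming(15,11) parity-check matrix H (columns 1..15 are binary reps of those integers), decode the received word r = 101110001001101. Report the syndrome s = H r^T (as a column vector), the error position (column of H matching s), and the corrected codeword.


s = (0, 1, 0, 0)^T, error position = 4, corrected codeword c = 101010001001101

Compute s = H r^T mod 2 one row at a time:
  s_1 = 0 + 1 + 0 + 0 + 1 + 1 + 0 + 1 = 4 ≡ 0 (mod 2).
  s_2 = 1 + 1 + 0 + 0 + 1 + 1 + 0 + 1 = 5 ≡ 1 (mod 2).
  s_3 = 0 + 1 + 0 + 0 + 0 + 0 + 0 + 1 = 2 ≡ 0 (mod 2).
  s_4 = 1 + 1 + 1 + 0 + 1 + 0 + 1 + 1 = 6 ≡ 0 (mod 2).
s = (0, 1, 0, 0)^T — this equals column 4 of H (binary 0100), so error is at position 4.
Correct: flip bit 4 of r = 101110001001101 to get c = 101010001001101.


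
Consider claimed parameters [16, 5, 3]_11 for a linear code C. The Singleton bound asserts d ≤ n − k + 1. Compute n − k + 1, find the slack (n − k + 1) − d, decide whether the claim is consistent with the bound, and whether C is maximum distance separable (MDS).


Singleton RHS = n − k + 1 = 12, slack = 9, bound satisfied, not MDS.

Singleton bound: d ≤ n − k + 1.
Here n = 16, k = 5, so n − k + 1 = 12.
Given d = 3, check d ≤ 12: YES.
Slack = (n − k + 1) − d = 9.
The code is NOT MDS (slack = 9 > 0).
Description: the claimed parameters are [16, 5, 3]_11; such a code would be non-MDS.


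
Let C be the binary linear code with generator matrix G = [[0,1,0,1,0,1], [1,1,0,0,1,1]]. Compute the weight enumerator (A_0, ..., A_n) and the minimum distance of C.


Weight distribution: A_0 = 1, A_3 = 2, A_4 = 1. Minimum distance d = 3.

Enumerate all 2^2 = 4 messages m ∈ F_2^2.
For each, compute codeword c = mG in F_2^6, then tally its weight.
  m = 00 → c = 000000, weight = 0.
  m = 10 → c = 010101, weight = 3.
  m = 01 → c = 110011, weight = 4.
  m = 11 → c = 100110, weight = 3.
Tally weights:
  weight 0: 1 codewords.
  weight 3: 2 codewords.
  weight 4: 1 codewords.
Minimum distance d = smallest w > 0 with A_w > 0 = 3.
Sanity: Σ A_w = 4 = 2^2 = 4 ✓.


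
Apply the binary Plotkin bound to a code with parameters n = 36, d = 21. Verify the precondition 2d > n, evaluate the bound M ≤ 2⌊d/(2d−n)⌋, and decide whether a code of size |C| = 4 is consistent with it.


Plotkin bound M ≤ 6; given |C| = 4 ≤ bound (satisfied).

Check applicability: 2d = 42, n = 36.
2d − n = 6 > 0, so Plotkin applies.
Compute d/(2d−n) = 21/6 ≈ 3.5000.
⌊d/(2d−n)⌋ = 3.
Plotkin bound: M ≤ 2·3 = 6.
Given |C| = 4, check: satisfied.
This |C| is below the Plotkin bound.


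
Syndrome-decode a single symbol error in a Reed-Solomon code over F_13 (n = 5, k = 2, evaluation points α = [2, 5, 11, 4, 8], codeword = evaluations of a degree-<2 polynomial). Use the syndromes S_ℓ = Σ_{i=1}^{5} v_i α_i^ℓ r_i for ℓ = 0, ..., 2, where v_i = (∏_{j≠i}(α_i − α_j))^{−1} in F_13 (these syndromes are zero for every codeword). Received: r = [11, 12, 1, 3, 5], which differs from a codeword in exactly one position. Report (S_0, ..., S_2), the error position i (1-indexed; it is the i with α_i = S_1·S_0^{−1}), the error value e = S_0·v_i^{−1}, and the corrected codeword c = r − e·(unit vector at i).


S = (1, 8, 12), error at position 5, error magnitude e = 5, c = [11, 12, 1, 3, 0].

Step 1: column multipliers v_i = (∏_{j≠i}(α_i − α_j))^{−1} mod 13.
  i = 1 (α = 2): (2−5)(2−11)(2−4)(2−8) = (−3)·(−9)·(−2)·(−6) = 324 ≡ 12, so v_1 = 12^{−1} = 12 (mod 13).
  i = 2 (α = 5): (5−2)(5−11)(5−4)(5−8) = 3·(−6)·1·(−3) = 54 ≡ 2, so v_2 = 2^{−1} = 7 (mod 13).
  i = 3 (α = 11): (11−2)(11−5)(11−4)(11−8) = 9·6·7·3 = 1134 ≡ 3, so v_3 = 3^{−1} = 9 (mod 13).
  i = 4 (α = 4): (4−2)(4−5)(4−11)(4−8) = 2·(−1)·(−7)·(−4) = −56 ≡ 9, so v_4 = 9^{−1} = 3 (mod 13).
  i = 5 (α = 8): (8−2)(8−5)(8−11)(8−4) = 6·3·(−3)·4 = −216 ≡ 5, so v_5 = 5^{−1} = 8 (mod 13).
  v = [12, 7, 9, 3, 8].
Step 2: syndromes of r = [11, 12, 1, 3, 5] (all sums mod 13).
  S_0 = Σ v_i r_i = 12·11 + 7·12 + 9·1 + 3·3 + 8·5 = 274 ≡ 1.
  S_1 = Σ v_i α_i r_i = 12·2·11 + 7·5·12 + 9·11·1 + 3·4·3 + 8·8·5 = 1139 ≡ 8.
  α_i^2 mod 13 = [4, 12, 4, 3, 12].
  S_2 = Σ v_i α_i^2 r_i = 12·4·11 + 7·12·12 + 9·4·1 + 3·3·3 + 8·12·5 = 2079 ≡ 12.
  S = (1, 8, 12) ≠ 0, so r is not a codeword (an error is present).
Step 3: locate the error. For a single error e at position i, S_ℓ = v_i·e·α_i^ℓ, so α_err = S_1/S_0.
  S_0^{−1} = 1^{−1} = 1 (mod 13), so α_err = 8·1 = 8 ≡ 8 = α_5. Error position i = 5.
  Consistency check: S_2/S_1 = 12·5 = 60 ≡ 8 = α_err ✓ (single-error assumption holds).
Step 4: error magnitude e = S_0/v_5 = S_0·∏_{j≠5}(α_5 − α_j) = 1·5 = 5 ≡ 5 (mod 13).
Step 5: correct position 5: c_5 = r_5 − e = 5 − 5 ≡ 0 (mod 13). Hence c = [11, 12, 1, 3, 0].
  Check: interpolating c through the α_i gives m(x) = 6 + 9·x (degree < 2) with m(α_i) = c_i for every i, so c is indeed a codeword.


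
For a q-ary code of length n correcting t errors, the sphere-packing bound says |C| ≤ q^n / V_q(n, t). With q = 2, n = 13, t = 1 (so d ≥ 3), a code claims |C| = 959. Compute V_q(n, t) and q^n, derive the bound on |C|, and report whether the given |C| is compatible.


V_q(n, t) = 14, q^n = 8192, Hamming bound = 585, |C| = 959 > bound (violated).

Step 1: Compute V_q(n, t) = Σ_{j=0}^1 C(n, j) (q−1)^j.
  j = 0: C(13,0)·(1)^0 = 1·1 = 1.
  j = 1: C(13,1)·(1)^1 = 13·1 = 13.
  V_q(n, t) = 1 + 13 = 14.
Step 2: q^n = 2^13 = 8192.
Step 3: Hamming bound ⌊q^n / V_q(n,t)⌋ = ⌊8192/14⌋ = 585.
Step 4: Compare |C| = 959 to 585: violated.
The claimed |C| lies above the Hamming bound, so no 2-ary code of length 13 with d ≥ 3 can have 959 codewords.


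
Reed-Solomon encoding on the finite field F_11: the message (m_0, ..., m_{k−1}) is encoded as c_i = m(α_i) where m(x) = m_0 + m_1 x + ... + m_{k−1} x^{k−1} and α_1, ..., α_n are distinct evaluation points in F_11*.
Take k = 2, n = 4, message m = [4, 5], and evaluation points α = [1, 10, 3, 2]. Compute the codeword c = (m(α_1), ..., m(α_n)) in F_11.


c = [9, 10, 8, 3]

Message polynomial: m(x) = 4 + 5·x (mod 11).
For each evaluation point α_i, compute m(α_i) mod 11:
  α_1 = 1: Horner steps 5 → 9, so m(1) = 9.
  α_2 = 10: Horner steps 5 → 10, so m(10) = 10.
  α_3 = 3: Horner steps 5 → 8, so m(3) = 8.
  α_4 = 2: Horner steps 5 → 3, so m(2) = 3.
Codeword c = [9, 10, 8, 3] ∈ F_11^4.


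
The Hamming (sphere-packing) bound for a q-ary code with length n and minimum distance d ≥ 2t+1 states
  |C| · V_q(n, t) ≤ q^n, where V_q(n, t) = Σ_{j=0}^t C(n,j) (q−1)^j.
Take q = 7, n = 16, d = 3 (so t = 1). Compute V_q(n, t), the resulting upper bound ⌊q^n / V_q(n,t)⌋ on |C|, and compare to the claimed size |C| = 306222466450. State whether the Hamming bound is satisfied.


V_q(n, t) = 97, q^n = 33232930569601, Hamming bound = 342607531645, |C| = 306222466450 ≤ bound (satisfied).

Step 1: Compute V_q(n, t) = Σ_{j=0}^1 C(n, j) (q−1)^j.
  j = 0: C(16,0)·(6)^0 = 1·1 = 1.
  j = 1: C(16,1)·(6)^1 = 16·6 = 96.
  V_q(n, t) = 1 + 96 = 97.
Step 2: q^n = 7^16 = 33232930569601.
Step 3: Hamming bound ⌊q^n / V_q(n,t)⌋ = ⌊33232930569601/97⌋ = 342607531645.
Step 4: Compare |C| = 306222466450 to 342607531645: satisfied.
The claimed |C| lies below the Hamming bound.


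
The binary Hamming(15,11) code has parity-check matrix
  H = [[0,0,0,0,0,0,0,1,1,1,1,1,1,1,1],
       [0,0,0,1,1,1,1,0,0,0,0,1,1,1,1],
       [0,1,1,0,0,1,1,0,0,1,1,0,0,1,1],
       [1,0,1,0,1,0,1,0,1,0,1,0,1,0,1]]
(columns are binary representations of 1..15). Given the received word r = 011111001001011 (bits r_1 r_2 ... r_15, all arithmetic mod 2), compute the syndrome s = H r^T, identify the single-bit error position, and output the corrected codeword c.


s = (0, 0, 1, 0)^T, error position = 2, corrected codeword c = 001111001001011

Compute s = H r^T mod 2 one row at a time:
  s_1 = 0 + 1 + 0 + 0 + 1 + 0 + 1 + 1 = 4 ≡ 0 (mod 2).
  s_2 = 1 + 1 + 1 + 0 + 1 + 0 + 1 + 1 = 6 ≡ 0 (mod 2).
  s_3 = 1 + 1 + 1 + 0 + 0 + 0 + 1 + 1 = 5 ≡ 1 (mod 2).
  s_4 = 0 + 1 + 1 + 0 + 1 + 0 + 0 + 1 = 4 ≡ 0 (mod 2).
s = (0, 0, 1, 0)^T — this equals column 2 of H (binary 0010), so error is at position 2.
Correct: flip bit 2 of r = 011111001001011 to get c = 001111001001011.


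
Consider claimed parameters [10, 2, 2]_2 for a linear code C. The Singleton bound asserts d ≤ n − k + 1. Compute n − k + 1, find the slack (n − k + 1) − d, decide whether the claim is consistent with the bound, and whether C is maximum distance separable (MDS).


Singleton RHS = n − k + 1 = 9, slack = 7, bound satisfied, not MDS.

Singleton bound: d ≤ n − k + 1.
Here n = 10, k = 2, so n − k + 1 = 9.
Given d = 2, check d ≤ 9: YES.
Slack = (n − k + 1) − d = 7.
The code is NOT MDS (slack = 7 > 0).
Description: the claimed parameters are [10, 2, 2]_2; such a code would be non-MDS.


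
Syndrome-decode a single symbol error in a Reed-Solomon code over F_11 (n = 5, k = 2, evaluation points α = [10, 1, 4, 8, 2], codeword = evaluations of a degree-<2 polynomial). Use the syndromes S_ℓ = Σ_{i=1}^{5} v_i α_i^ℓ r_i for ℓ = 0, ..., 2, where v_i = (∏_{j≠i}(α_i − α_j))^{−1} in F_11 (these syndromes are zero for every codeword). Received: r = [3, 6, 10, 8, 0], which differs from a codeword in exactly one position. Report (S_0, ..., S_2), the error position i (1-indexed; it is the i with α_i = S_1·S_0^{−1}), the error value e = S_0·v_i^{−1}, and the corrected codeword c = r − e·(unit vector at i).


S = (3, 8, 3), error at position 1, error magnitude e = 7, c = [7, 6, 10, 8, 0].

Step 1: column multipliers v_i = (∏_{j≠i}(α_i − α_j))^{−1} mod 11.
  i = 1 (α = 10): (10−1)(10−4)(10−8)(10−2) = 9·6·2·8 = 864 ≡ 6, so v_1 = 6^{−1} = 2 (mod 11).
  i = 2 (α = 1): (1−10)(1−4)(1−8)(1−2) = (−9)·(−3)·(−7)·(−1) = 189 ≡ 2, so v_2 = 2^{−1} = 6 (mod 11).
  i = 3 (α = 4): (4−10)(4−1)(4−8)(4−2) = (−6)·3·(−4)·2 = 144 ≡ 1, so v_3 = 1^{−1} = 1 (mod 11).
  i = 4 (α = 8): (8−10)(8−1)(8−4)(8−2) = (−2)·7·4·6 = −336 ≡ 5, so v_4 = 5^{−1} = 9 (mod 11).
  i = 5 (α = 2): (2−10)(2−1)(2−4)(2−8) = (−8)·1·(−2)·(−6) = −96 ≡ 3, so v_5 = 3^{−1} = 4 (mod 11).
  v = [2, 6, 1, 9, 4].
Step 2: syndromes of r = [3, 6, 10, 8, 0] (all sums mod 11).
  S_0 = Σ v_i r_i = 2·3 + 6·6 + 1·10 + 9·8 + 4·0 = 124 ≡ 3.
  S_1 = Σ v_i α_i r_i = 2·10·3 + 6·1·6 + 1·4·10 + 9·8·8 + 4·2·0 = 712 ≡ 8.
  α_i^2 mod 11 = [1, 1, 5, 9, 4].
  S_2 = Σ v_i α_i^2 r_i = 2·1·3 + 6·1·6 + 1·5·10 + 9·9·8 + 4·4·0 = 740 ≡ 3.
  S = (3, 8, 3) ≠ 0, so r is not a codeword (an error is present).
Step 3: locate the error. For a single error e at position i, S_ℓ = v_i·e·α_i^ℓ, so α_err = S_1/S_0.
  S_0^{−1} = 3^{−1} = 4 (mod 11), so α_err = 8·4 = 32 ≡ 10 = α_1. Error position i = 1.
  Consistency check: S_2/S_1 = 3·7 = 21 ≡ 10 = α_err ✓ (single-error assumption holds).
Step 4: error magnitude e = S_0/v_1 = S_0·∏_{j≠1}(α_1 − α_j) = 3·6 = 18 ≡ 7 (mod 11).
Step 5: correct position 1: c_1 = r_1 − e = 3 − 7 ≡ 7 (mod 11). Hence c = [7, 6, 10, 8, 0].
  Check: interpolating c through the α_i gives m(x) = 1 + 5·x (degree < 2) with m(α_i) = c_i for every i, so c is indeed a codeword.


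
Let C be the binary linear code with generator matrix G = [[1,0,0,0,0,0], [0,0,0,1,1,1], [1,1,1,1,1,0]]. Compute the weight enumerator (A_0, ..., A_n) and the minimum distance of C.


Weight distribution: A_0 = 1, A_1 = 1, A_3 = 2, A_4 = 3, A_5 = 1. Minimum distance d = 1.

Enumerate all 2^3 = 8 messages m ∈ F_2^3.
For each, compute codeword c = mG in F_2^6, then tally its weight.
  m = 000 → c = 000000, weight = 0.
  m = 100 → c = 100000, weight = 1.
  m = 010 → c = 000111, weight = 3.
  m = 110 → c = 100111, weight = 4.
  m = 001 → c = 111110, weight = 5.
  m = 101 → c = 011110, weight = 4.
  m = 011 → c = 111001, weight = 4.
  m = 111 → c = 011001, weight = 3.
Tally weights:
  weight 0: 1 codewords.
  weight 1: 1 codewords.
  weight 3: 2 codewords.
  weight 4: 3 codewords.
  weight 5: 1 codewords.
Minimum distance d = smallest w > 0 with A_w > 0 = 1.
Sanity: Σ A_w = 8 = 2^3 = 8 ✓.


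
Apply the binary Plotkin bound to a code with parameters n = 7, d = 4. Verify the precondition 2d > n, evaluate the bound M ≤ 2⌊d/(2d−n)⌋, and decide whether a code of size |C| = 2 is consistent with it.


Plotkin bound M ≤ 8; given |C| = 2 ≤ bound (satisfied).

Check applicability: 2d = 8, n = 7.
2d − n = 1 > 0, so Plotkin applies.
Compute d/(2d−n) = 4/1 ≈ 4.0000.
⌊d/(2d−n)⌋ = 4.
Plotkin bound: M ≤ 2·4 = 8.
Given |C| = 2, check: satisfied.
This |C| is below the Plotkin bound.


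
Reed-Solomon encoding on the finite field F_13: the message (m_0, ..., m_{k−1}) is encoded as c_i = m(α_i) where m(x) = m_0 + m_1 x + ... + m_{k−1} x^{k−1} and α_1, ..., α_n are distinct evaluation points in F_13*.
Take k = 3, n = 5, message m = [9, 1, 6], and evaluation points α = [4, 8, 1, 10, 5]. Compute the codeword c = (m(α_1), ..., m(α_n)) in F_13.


c = [5, 11, 3, 8, 8]

Message polynomial: m(x) = 9 + 1·x + 6·x^2 (mod 13).
For each evaluation point α_i, compute m(α_i) mod 13:
  α_1 = 4: Horner steps 6 → 12 → 5, so m(4) = 5.
  α_2 = 8: Horner steps 6 → 10 → 11, so m(8) = 11.
  α_3 = 1: Horner steps 6 → 7 → 3, so m(1) = 3.
  α_4 = 10: Horner steps 6 → 9 → 8, so m(10) = 8.
  α_5 = 5: Horner steps 6 → 5 → 8, so m(5) = 8.
Codeword c = [5, 11, 3, 8, 8] ∈ F_13^5.


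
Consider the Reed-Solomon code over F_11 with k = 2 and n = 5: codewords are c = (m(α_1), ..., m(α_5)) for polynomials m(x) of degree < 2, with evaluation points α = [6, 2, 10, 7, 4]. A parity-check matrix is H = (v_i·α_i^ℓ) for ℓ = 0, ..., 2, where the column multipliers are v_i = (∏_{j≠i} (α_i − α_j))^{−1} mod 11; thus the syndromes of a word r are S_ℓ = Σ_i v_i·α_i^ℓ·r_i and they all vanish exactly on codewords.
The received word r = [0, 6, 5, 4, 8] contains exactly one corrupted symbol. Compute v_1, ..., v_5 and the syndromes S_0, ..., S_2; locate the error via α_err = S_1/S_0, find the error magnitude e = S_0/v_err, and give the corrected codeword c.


S = (1, 4, 5), error at position 5, error magnitude e = 5, c = [0, 6, 5, 4, 3].

Step 1: column multipliers v_i = (∏_{j≠i}(α_i − α_j))^{−1} mod 11.
  i = 1 (α = 6): (6−2)(6−10)(6−7)(6−4) = 4·(−4)·(−1)·2 = 32 ≡ 10, so v_1 = 10^{−1} = 10 (mod 11).
  i = 2 (α = 2): (2−6)(2−10)(2−7)(2−4) = (−4)·(−8)·(−5)·(−2) = 320 ≡ 1, so v_2 = 1^{−1} = 1 (mod 11).
  i = 3 (α = 10): (10−6)(10−2)(10−7)(10−4) = 4·8·3·6 = 576 ≡ 4, so v_3 = 4^{−1} = 3 (mod 11).
  i = 4 (α = 7): (7−6)(7−2)(7−10)(7−4) = 1·5·(−3)·3 = −45 ≡ 10, so v_4 = 10^{−1} = 10 (mod 11).
  i = 5 (α = 4): (4−6)(4−2)(4−10)(4−7) = (−2)·2·(−6)·(−3) = −72 ≡ 5, so v_5 = 5^{−1} = 9 (mod 11).
  v = [10, 1, 3, 10, 9].
Step 2: syndromes of r = [0, 6, 5, 4, 8] (all sums mod 11).
  S_0 = Σ v_i r_i = 10·0 + 1·6 + 3·5 + 10·4 + 9·8 = 133 ≡ 1.
  S_1 = Σ v_i α_i r_i = 10·6·0 + 1·2·6 + 3·10·5 + 10·7·4 + 9·4·8 = 730 ≡ 4.
  α_i^2 mod 11 = [3, 4, 1, 5, 5].
  S_2 = Σ v_i α_i^2 r_i = 10·3·0 + 1·4·6 + 3·1·5 + 10·5·4 + 9·5·8 = 599 ≡ 5.
  S = (1, 4, 5) ≠ 0, so r is not a codeword (an error is present).
Step 3: locate the error. For a single error e at position i, S_ℓ = v_i·e·α_i^ℓ, so α_err = S_1/S_0.
  S_0^{−1} = 1^{−1} = 1 (mod 11), so α_err = 4·1 = 4 ≡ 4 = α_5. Error position i = 5.
  Consistency check: S_2/S_1 = 5·3 = 15 ≡ 4 = α_err ✓ (single-error assumption holds).
Step 4: error magnitude e = S_0/v_5 = S_0·∏_{j≠5}(α_5 − α_j) = 1·5 = 5 ≡ 5 (mod 11).
Step 5: correct position 5: c_5 = r_5 − e = 8 − 5 ≡ 3 (mod 11). Hence c = [0, 6, 5, 4, 3].
  Check: interpolating c through the α_i gives m(x) = 9 + 4·x (degree < 2) with m(α_i) = c_i for every i, so c is indeed a codeword.


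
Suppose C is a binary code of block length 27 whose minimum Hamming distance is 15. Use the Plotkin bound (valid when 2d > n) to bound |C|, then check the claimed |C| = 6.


Plotkin bound M ≤ 10; given |C| = 6 ≤ bound (satisfied).

Check applicability: 2d = 30, n = 27.
2d − n = 3 > 0, so Plotkin applies.
Compute d/(2d−n) = 15/3 ≈ 5.0000.
⌊d/(2d−n)⌋ = 5.
Plotkin bound: M ≤ 2·5 = 10.
Given |C| = 6, check: satisfied.
This |C| is below the Plotkin bound.


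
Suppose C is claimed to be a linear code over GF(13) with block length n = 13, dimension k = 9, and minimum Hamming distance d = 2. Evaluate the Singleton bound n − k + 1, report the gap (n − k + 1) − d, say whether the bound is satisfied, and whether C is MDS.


Singleton RHS = n − k + 1 = 5, slack = 3, bound satisfied, not MDS.

Singleton bound: d ≤ n − k + 1.
Here n = 13, k = 9, so n − k + 1 = 5.
Given d = 2, check d ≤ 5: YES.
Slack = (n − k + 1) − d = 3.
The code is NOT MDS (slack = 3 > 0).
Description: the claimed parameters are [13, 9, 2]_13; such a code would be non-MDS.


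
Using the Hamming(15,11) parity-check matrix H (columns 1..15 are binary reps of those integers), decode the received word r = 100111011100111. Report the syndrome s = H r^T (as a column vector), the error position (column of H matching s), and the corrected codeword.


s = (0, 0, 0, 1)^T, error position = 1, corrected codeword c = 000111011100111

Compute s = H r^T mod 2 one row at a time:
  s_1 = 1 + 1 + 1 + 0 + 0 + 1 + 1 + 1 = 6 ≡ 0 (mod 2).
  s_2 = 1 + 1 + 1 + 0 + 0 + 1 + 1 + 1 = 6 ≡ 0 (mod 2).
  s_3 = 0 + 0 + 1 + 0 + 1 + 0 + 1 + 1 = 4 ≡ 0 (mod 2).
  s_4 = 1 + 0 + 1 + 0 + 1 + 0 + 1 + 1 = 5 ≡ 1 (mod 2).
s = (0, 0, 0, 1)^T — this equals column 1 of H (binary 0001), so error is at position 1.
Correct: flip bit 1 of r = 100111011100111 to get c = 000111011100111.


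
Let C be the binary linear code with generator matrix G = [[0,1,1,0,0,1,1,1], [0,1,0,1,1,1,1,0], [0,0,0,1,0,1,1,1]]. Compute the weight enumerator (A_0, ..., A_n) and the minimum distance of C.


Weight distribution: A_0 = 1, A_3 = 2, A_4 = 3, A_5 = 2. Minimum distance d = 3.

Enumerate all 2^3 = 8 messages m ∈ F_2^3.
For each, compute codeword c = mG in F_2^8, then tally its weight.
  m = 000 → c = 00000000, weight = 0.
  m = 100 → c = 01100111, weight = 5.
  m = 010 → c = 01011110, weight = 5.
  m = 110 → c = 00111001, weight = 4.
  m = 001 → c = 00010111, weight = 4.
  m = 101 → c = 01110000, weight = 3.
  m = 011 → c = 01001001, weight = 3.
  m = 111 → c = 00101110, weight = 4.
Tally weights:
  weight 0: 1 codewords.
  weight 3: 2 codewords.
  weight 4: 3 codewords.
  weight 5: 2 codewords.
Minimum distance d = smallest w > 0 with A_w > 0 = 3.
Sanity: Σ A_w = 8 = 2^3 = 8 ✓.


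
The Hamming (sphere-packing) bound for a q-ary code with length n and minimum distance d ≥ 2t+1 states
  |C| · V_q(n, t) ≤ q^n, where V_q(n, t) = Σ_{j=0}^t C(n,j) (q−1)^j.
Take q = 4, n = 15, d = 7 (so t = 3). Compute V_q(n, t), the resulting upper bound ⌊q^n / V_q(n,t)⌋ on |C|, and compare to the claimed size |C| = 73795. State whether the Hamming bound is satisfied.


V_q(n, t) = 13276, q^n = 1073741824, Hamming bound = 80878, |C| = 73795 ≤ bound (satisfied).

Step 1: Compute V_q(n, t) = Σ_{j=0}^3 C(n, j) (q−1)^j.
  j = 0: C(15,0)·(3)^0 = 1·1 = 1.
  j = 1: C(15,1)·(3)^1 = 15·3 = 45.
  j = 2: C(15,2)·(3)^2 = 105·9 = 945.
  j = 3: C(15,3)·(3)^3 = 455·27 = 12285.
  V_q(n, t) = 1 + 45 + 945 + 12285 = 13276.
Step 2: q^n = 4^15 = 1073741824.
Step 3: Hamming bound ⌊q^n / V_q(n,t)⌋ = ⌊1073741824/13276⌋ = 80878.
Step 4: Compare |C| = 73795 to 80878: satisfied.
The claimed |C| lies below the Hamming bound.


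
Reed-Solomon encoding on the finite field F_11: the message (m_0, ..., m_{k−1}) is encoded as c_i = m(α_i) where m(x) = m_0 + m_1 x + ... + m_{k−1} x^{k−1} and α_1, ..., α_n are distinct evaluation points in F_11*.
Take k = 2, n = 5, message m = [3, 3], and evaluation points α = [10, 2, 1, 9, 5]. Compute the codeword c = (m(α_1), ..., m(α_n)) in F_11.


c = [0, 9, 6, 8, 7]

Message polynomial: m(x) = 3 + 3·x (mod 11).
For each evaluation point α_i, compute m(α_i) mod 11:
  α_1 = 10: Horner steps 3 → 0, so m(10) = 0.
  α_2 = 2: Horner steps 3 → 9, so m(2) = 9.
  α_3 = 1: Horner steps 3 → 6, so m(1) = 6.
  α_4 = 9: Horner steps 3 → 8, so m(9) = 8.
  α_5 = 5: Horner steps 3 → 7, so m(5) = 7.
Codeword c = [0, 9, 6, 8, 7] ∈ F_11^5.


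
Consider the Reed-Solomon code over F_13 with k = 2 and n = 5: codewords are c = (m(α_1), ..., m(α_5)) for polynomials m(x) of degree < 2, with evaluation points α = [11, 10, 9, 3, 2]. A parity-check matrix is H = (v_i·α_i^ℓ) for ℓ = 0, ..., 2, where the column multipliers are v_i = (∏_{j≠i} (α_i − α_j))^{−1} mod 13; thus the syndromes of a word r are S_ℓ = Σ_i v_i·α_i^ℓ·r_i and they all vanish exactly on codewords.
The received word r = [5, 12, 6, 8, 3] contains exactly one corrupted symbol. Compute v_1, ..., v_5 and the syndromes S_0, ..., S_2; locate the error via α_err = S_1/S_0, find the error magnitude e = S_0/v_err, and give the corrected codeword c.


S = (6, 5, 2), error at position 4, error magnitude e = 12, c = [5, 12, 6, 9, 3].

Step 1: column multipliers v_i = (∏_{j≠i}(α_i − α_j))^{−1} mod 13.
  i = 1 (α = 11): (11−10)(11−9)(11−3)(11−2) = 1·2·8·9 = 144 ≡ 1, so v_1 = 1^{−1} = 1 (mod 13).
  i = 2 (α = 10): (10−11)(10−9)(10−3)(10−2) = (−1)·1·7·8 = −56 ≡ 9, so v_2 = 9^{−1} = 3 (mod 13).
  i = 3 (α = 9): (9−11)(9−10)(9−3)(9−2) = (−2)·(−1)·6·7 = 84 ≡ 6, so v_3 = 6^{−1} = 11 (mod 13).
  i = 4 (α = 3): (3−11)(3−10)(3−9)(3−2) = (−8)·(−7)·(−6)·1 = −336 ≡ 2, so v_4 = 2^{−1} = 7 (mod 13).
  i = 5 (α = 2): (2−11)(2−10)(2−9)(2−3) = (−9)·(−8)·(−7)·(−1) = 504 ≡ 10, so v_5 = 10^{−1} = 4 (mod 13).
  v = [1, 3, 11, 7, 4].
Step 2: syndromes of r = [5, 12, 6, 8, 3] (all sums mod 13).
  S_0 = Σ v_i r_i = 1·5 + 3·12 + 11·6 + 7·8 + 4·3 = 175 ≡ 6.
  S_1 = Σ v_i α_i r_i = 1·11·5 + 3·10·12 + 11·9·6 + 7·3·8 + 4·2·3 = 1201 ≡ 5.
  α_i^2 mod 13 = [4, 9, 3, 9, 4].
  S_2 = Σ v_i α_i^2 r_i = 1·4·5 + 3·9·12 + 11·3·6 + 7·9·8 + 4·4·3 = 1094 ≡ 2.
  S = (6, 5, 2) ≠ 0, so r is not a codeword (an error is present).
Step 3: locate the error. For a single error e at position i, S_ℓ = v_i·e·α_i^ℓ, so α_err = S_1/S_0.
  S_0^{−1} = 6^{−1} = 11 (mod 13), so α_err = 5·11 = 55 ≡ 3 = α_4. Error position i = 4.
  Consistency check: S_2/S_1 = 2·8 = 16 ≡ 3 = α_err ✓ (single-error assumption holds).
Step 4: error magnitude e = S_0/v_4 = S_0·∏_{j≠4}(α_4 − α_j) = 6·2 = 12 ≡ 12 (mod 13).
Step 5: correct position 4: c_4 = r_4 − e = 8 − 12 ≡ 9 (mod 13). Hence c = [5, 12, 6, 9, 3].
  Check: interpolating c through the α_i gives m(x) = 4 + 6·x (degree < 2) with m(α_i) = c_i for every i, so c is indeed a codeword.


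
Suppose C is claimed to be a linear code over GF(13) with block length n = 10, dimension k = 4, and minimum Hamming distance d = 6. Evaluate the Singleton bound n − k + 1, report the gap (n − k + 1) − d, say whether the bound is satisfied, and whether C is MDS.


Singleton RHS = n − k + 1 = 7, slack = 1, bound satisfied, not MDS.

Singleton bound: d ≤ n − k + 1.
Here n = 10, k = 4, so n − k + 1 = 7.
Given d = 6, check d ≤ 7: YES.
Slack = (n − k + 1) − d = 1.
The code is NOT MDS (slack = 1 > 0).
Description: the claimed parameters are [10, 4, 6]_13; such a code would be non-MDS.


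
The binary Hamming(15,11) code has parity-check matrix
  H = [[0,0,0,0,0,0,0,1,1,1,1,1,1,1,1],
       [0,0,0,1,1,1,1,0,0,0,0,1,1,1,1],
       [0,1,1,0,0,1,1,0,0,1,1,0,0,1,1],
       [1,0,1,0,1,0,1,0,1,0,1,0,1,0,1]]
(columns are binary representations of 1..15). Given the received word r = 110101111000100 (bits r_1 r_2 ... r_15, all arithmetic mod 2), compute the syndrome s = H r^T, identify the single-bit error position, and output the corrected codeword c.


s = (1, 0, 1, 0)^T, error position = 10, corrected codeword c = 110101111100100

Compute s = H r^T mod 2 one row at a time:
  s_1 = 1 + 1 + 0 + 0 + 0 + 1 + 0 + 0 = 3 ≡ 1 (mod 2).
  s_2 = 1 + 0 + 1 + 1 + 0 + 1 + 0 + 0 = 4 ≡ 0 (mod 2).
  s_3 = 1 + 0 + 1 + 1 + 0 + 0 + 0 + 0 = 3 ≡ 1 (mod 2).
  s_4 = 1 + 0 + 0 + 1 + 1 + 0 + 1 + 0 = 4 ≡ 0 (mod 2).
s = (1, 0, 1, 0)^T — this equals column 10 of H (binary 1010), so error is at position 10.
Correct: flip bit 10 of r = 110101111000100 to get c = 110101111100100.


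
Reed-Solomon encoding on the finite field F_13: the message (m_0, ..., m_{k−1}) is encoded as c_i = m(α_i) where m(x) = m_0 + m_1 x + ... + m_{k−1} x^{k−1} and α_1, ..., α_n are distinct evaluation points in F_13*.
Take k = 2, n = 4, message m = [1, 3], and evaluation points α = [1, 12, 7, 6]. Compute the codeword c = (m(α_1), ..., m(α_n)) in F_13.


c = [4, 11, 9, 6]

Message polynomial: m(x) = 1 + 3·x (mod 13).
For each evaluation point α_i, compute m(α_i) mod 13:
  α_1 = 1: Horner steps 3 → 4, so m(1) = 4.
  α_2 = 12: Horner steps 3 → 11, so m(12) = 11.
  α_3 = 7: Horner steps 3 → 9, so m(7) = 9.
  α_4 = 6: Horner steps 3 → 6, so m(6) = 6.
Codeword c = [4, 11, 9, 6] ∈ F_13^4.


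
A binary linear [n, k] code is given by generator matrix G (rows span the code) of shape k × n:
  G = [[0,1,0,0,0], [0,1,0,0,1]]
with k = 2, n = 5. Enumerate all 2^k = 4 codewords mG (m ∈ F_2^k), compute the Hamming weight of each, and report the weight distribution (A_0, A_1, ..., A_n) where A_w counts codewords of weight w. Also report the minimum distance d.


Weight distribution: A_0 = 1, A_1 = 2, A_2 = 1. Minimum distance d = 1.

Enumerate all 2^2 = 4 messages m ∈ F_2^2.
For each, compute codeword c = mG in F_2^5, then tally its weight.
  m = 00 → c = 00000, weight = 0.
  m = 10 → c = 01000, weight = 1.
  m = 01 → c = 01001, weight = 2.
  m = 11 → c = 00001, weight = 1.
Tally weights:
  weight 0: 1 codewords.
  weight 1: 2 codewords.
  weight 2: 1 codewords.
Minimum distance d = smallest w > 0 with A_w > 0 = 1.
Sanity: Σ A_w = 4 = 2^2 = 4 ✓.


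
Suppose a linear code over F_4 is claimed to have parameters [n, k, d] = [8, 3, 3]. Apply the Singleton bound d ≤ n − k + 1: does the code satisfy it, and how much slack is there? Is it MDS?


Singleton RHS = n − k + 1 = 6, slack = 3, bound satisfied, not MDS.

Singleton bound: d ≤ n − k + 1.
Here n = 8, k = 3, so n − k + 1 = 6.
Given d = 3, check d ≤ 6: YES.
Slack = (n − k + 1) − d = 3.
The code is NOT MDS (slack = 3 > 0).
Description: the claimed parameters are [8, 3, 3]_4; such a code would be non-MDS.


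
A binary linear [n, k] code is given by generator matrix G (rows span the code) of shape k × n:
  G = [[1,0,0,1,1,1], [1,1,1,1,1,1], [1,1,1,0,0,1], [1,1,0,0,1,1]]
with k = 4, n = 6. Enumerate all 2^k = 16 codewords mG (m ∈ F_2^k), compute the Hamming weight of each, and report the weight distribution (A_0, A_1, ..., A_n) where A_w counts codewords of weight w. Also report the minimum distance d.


Weight distribution: A_0 = 1, A_2 = 7, A_4 = 7, A_6 = 1. Minimum distance d = 2.

Enumerate all 2^4 = 16 messages m ∈ F_2^4.
For each, compute codeword c = mG in F_2^6, then tally its weight.
  m = 0000 → c = 000000, weight = 0.
  m = 1000 → c = 100111, weight = 4.
  m = 0100 → c = 111111, weight = 6.
  m = 1100 → c = 011000, weight = 2.
  m = 0010 → c = 111001, weight = 4.
  m = 1010 → c = 011110, weight = 4.
  m = 0110 → c = 000110, weight = 2.
  m = 1110 → c = 100001, weight = 2.
  m = 0001 → c = 110011, weight = 4.
  m = 1001 → c = 010100, weight = 2.
  m = 0101 → c = 001100, weight = 2.
  m = 1101 → c = 101011, weight = 4.
  m = 0011 → c = 001010, weight = 2.
  m = 1011 → c = 101101, weight = 4.
  m = 0111 → c = 110101, weight = 4.
  m = 1111 → c = 010010, weight = 2.
Tally weights:
  weight 0: 1 codewords.
  weight 2: 7 codewords.
  weight 4: 7 codewords.
  weight 6: 1 codewords.
Minimum distance d = smallest w > 0 with A_w > 0 = 2.
Sanity: Σ A_w = 16 = 2^4 = 16 ✓.


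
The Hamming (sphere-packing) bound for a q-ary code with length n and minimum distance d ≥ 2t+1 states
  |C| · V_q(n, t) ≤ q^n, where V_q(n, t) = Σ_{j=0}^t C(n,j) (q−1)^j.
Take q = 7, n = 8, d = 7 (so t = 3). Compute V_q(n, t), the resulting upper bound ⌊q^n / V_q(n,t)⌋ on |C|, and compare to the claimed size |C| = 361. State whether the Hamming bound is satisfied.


V_q(n, t) = 13153, q^n = 5764801, Hamming bound = 438, |C| = 361 ≤ bound (satisfied).

Step 1: Compute V_q(n, t) = Σ_{j=0}^3 C(n, j) (q−1)^j.
  j = 0: C(8,0)·(6)^0 = 1·1 = 1.
  j = 1: C(8,1)·(6)^1 = 8·6 = 48.
  j = 2: C(8,2)·(6)^2 = 28·36 = 1008.
  j = 3: C(8,3)·(6)^3 = 56·216 = 12096.
  V_q(n, t) = 1 + 48 + 1008 + 12096 = 13153.
Step 2: q^n = 7^8 = 5764801.
Step 3: Hamming bound ⌊q^n / V_q(n,t)⌋ = ⌊5764801/13153⌋ = 438.
Step 4: Compare |C| = 361 to 438: satisfied.
The claimed |C| lies below the Hamming bound.
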